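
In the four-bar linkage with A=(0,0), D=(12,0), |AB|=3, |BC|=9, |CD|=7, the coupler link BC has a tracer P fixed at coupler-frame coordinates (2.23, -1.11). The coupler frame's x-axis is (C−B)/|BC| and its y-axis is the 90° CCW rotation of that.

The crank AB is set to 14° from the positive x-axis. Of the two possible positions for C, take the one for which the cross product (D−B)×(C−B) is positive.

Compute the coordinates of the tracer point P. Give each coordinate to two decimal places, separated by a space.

A=(0,0), D=(12.00,0)
B = A + 3.00·(cos14°, sin14°) = (2.9109, 0.7258)
|BD| = 9.1180
circle(B,9.00) ∩ circle(D,7.00): a=6.3138, h=6.4137
  candidates: C₊=(9.7152,6.6166) cross=58.481; C₋=(8.6941,-6.1702) cross=-58.481
  mode + wants cross > 0 → take C=(9.7152,6.6166) (cross=58.481)
ex = (C−B)/|BC| = (0.7560,0.6545); ey = (-0.6545,0.7560)
P = B + 2.23·ex + -1.11·ey = (5.3234,1.3462)

5.32 1.35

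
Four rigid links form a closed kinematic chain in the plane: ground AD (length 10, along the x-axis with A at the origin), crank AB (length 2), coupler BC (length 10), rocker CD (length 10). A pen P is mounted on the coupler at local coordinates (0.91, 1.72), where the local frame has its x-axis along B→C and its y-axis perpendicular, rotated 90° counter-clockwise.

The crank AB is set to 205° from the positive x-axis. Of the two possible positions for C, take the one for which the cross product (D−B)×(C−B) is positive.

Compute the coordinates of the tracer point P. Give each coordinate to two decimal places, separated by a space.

A=(0,0), D=(10.00,0)
B = A + 2.00·(cos205°, sin205°) = (-1.8126, -0.8452)
|BD| = 11.8428
circle(B,10.00) ∩ circle(D,10.00): a=5.9214, h=8.0583
  candidates: C₊=(3.5186,7.6152) cross=95.434; C₋=(4.6688,-8.4604) cross=-95.434
  mode + wants cross > 0 → take C=(3.5186,7.6152) (cross=95.434)
ex = (C−B)/|BC| = (0.5331,0.8460); ey = (-0.8460,0.5331)
P = B + 0.91·ex + 1.72·ey = (-2.7827,0.8416)

-2.78 0.84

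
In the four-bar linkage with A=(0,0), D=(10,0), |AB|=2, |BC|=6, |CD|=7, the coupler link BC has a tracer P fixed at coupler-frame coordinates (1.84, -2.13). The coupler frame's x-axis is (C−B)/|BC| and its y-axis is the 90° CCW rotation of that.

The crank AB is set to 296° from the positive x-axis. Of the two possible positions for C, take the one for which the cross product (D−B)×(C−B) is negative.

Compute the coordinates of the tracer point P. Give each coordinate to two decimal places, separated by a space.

A=(0,0), D=(10.00,0)
B = A + 2.00·(cos296°, sin296°) = (0.8767, -1.7976)
|BD| = 9.2987
circle(B,6.00) ∩ circle(D,7.00): a=3.9503, h=4.5161
  candidates: C₊=(3.8795,3.3970) cross=41.994; C₋=(5.6256,-5.4648) cross=-41.994
  mode - wants cross < 0 → take C=(5.6256,-5.4648) (cross=-41.994)
ex = (C−B)/|BC| = (0.7915,-0.6112); ey = (0.6112,0.7915)
P = B + 1.84·ex + -2.13·ey = (1.0312,-4.6080)

1.03 -4.61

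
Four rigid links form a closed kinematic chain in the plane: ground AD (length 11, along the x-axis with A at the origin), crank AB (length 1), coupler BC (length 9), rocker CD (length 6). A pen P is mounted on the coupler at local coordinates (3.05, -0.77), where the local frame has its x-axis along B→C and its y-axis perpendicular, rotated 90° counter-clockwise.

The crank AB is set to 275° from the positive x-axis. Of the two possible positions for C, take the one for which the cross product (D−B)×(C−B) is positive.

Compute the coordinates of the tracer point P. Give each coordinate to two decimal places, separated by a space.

2.96 0.29

A=(0,0), D=(11.00,0)
B = A + 1.00·(cos275°, sin275°) = (0.0872, -0.9962)
|BD| = 10.9582
circle(B,9.00) ∩ circle(D,6.00): a=7.5324, h=4.9258
  candidates: C₊=(7.1405,4.5940) cross=53.978; C₋=(8.0361,-5.2168) cross=-53.978
  mode + wants cross > 0 → take C=(7.1405,4.5940) (cross=53.978)
ex = (C−B)/|BC| = (0.7837,0.6211); ey = (-0.6211,0.7837)
P = B + 3.05·ex + -0.77·ey = (2.9557,0.2948)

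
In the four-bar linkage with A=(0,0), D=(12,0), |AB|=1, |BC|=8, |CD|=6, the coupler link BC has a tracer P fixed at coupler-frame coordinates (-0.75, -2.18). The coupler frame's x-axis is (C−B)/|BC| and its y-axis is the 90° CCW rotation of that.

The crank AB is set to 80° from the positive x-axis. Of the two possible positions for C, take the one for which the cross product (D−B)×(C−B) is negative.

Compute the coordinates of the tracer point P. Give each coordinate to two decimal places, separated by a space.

A=(0,0), D=(12.00,0)
B = A + 1.00·(cos80°, sin80°) = (0.1736, 0.9848)
|BD| = 11.8673
circle(B,8.00) ∩ circle(D,6.00): a=7.1134, h=3.6606
  candidates: C₊=(7.5662,4.0425) cross=43.442; C₋=(6.9587,-3.2535) cross=-43.442
  mode - wants cross < 0 → take C=(6.9587,-3.2535) (cross=-43.442)
ex = (C−B)/|BC| = (0.8481,-0.5298); ey = (0.5298,0.8481)
P = B + -0.75·ex + -2.18·ey = (-1.6174,-0.4668)

-1.62 -0.47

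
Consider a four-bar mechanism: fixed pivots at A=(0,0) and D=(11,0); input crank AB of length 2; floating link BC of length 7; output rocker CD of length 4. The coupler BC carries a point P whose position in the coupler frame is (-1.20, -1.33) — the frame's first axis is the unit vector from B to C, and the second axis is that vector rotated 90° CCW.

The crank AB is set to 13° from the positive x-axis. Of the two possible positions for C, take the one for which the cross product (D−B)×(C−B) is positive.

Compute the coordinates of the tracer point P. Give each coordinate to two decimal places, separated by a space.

1.33 -1.23

A=(0,0), D=(11.00,0)
B = A + 2.00·(cos13°, sin13°) = (1.9487, 0.4499)
|BD| = 9.0624
circle(B,7.00) ∩ circle(D,4.00): a=6.3519, h=2.9416
  candidates: C₊=(8.4389,3.0726) cross=26.658; C₋=(8.1468,-2.8034) cross=-26.658
  mode + wants cross > 0 → take C=(8.4389,3.0726) (cross=26.658)
ex = (C−B)/|BC| = (0.9272,0.3747); ey = (-0.3747,0.9272)
P = B + -1.20·ex + -1.33·ey = (1.3345,-1.2328)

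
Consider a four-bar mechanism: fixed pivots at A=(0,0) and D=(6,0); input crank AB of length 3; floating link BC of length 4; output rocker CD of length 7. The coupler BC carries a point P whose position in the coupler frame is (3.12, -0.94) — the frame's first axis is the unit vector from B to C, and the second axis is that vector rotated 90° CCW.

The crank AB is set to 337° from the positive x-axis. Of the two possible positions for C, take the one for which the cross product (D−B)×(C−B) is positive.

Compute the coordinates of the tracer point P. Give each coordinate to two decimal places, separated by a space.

A=(0,0), D=(6.00,0)
B = A + 3.00·(cos337°, sin337°) = (2.7615, -1.1722)
|BD| = 3.4441
circle(B,4.00) ∩ circle(D,7.00): a=-3.0688, h=2.5657
  candidates: C₊=(-0.9973,0.1959) cross=8.836; C₋=(0.7492,-4.6292) cross=-8.836
  mode + wants cross > 0 → take C=(-0.9973,0.1959) (cross=8.836)
ex = (C−B)/|BC| = (-0.9397,0.3420); ey = (-0.3420,-0.9397)
P = B + 3.12·ex + -0.94·ey = (0.1512,0.7782)

0.15 0.78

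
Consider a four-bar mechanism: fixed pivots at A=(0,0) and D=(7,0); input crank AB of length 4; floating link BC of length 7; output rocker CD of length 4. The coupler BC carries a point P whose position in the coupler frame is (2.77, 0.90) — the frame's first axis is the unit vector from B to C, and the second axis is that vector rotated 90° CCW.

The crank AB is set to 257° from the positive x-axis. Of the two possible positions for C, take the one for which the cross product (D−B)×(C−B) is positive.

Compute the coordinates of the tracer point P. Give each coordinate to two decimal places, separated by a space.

A=(0,0), D=(7.00,0)
B = A + 4.00·(cos257°, sin257°) = (-0.8998, -3.8975)
|BD| = 8.8089
circle(B,7.00) ∩ circle(D,4.00): a=6.2776, h=3.0971
  candidates: C₊=(3.3596,1.6575) cross=27.282; C₋=(6.1002,-3.8975) cross=-27.282
  mode + wants cross > 0 → take C=(3.3596,1.6575) (cross=27.282)
ex = (C−B)/|BC| = (0.6085,0.7936); ey = (-0.7936,0.6085)
P = B + 2.77·ex + 0.90·ey = (0.0715,-1.1517)

0.07 -1.15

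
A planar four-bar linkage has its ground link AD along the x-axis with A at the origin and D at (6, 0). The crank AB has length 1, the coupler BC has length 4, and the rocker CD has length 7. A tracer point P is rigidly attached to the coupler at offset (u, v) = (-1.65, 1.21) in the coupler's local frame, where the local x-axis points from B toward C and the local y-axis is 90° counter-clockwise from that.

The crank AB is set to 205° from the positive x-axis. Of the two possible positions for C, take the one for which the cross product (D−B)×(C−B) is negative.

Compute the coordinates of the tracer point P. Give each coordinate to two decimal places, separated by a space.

-0.30 1.53

A=(0,0), D=(6.00,0)
B = A + 1.00·(cos205°, sin205°) = (-0.9063, -0.4226)
|BD| = 6.9192
circle(B,4.00) ∩ circle(D,7.00): a=1.0750, h=3.8529
  candidates: C₊=(-0.0687,3.4887) cross=26.659; C₋=(0.4020,-4.2026) cross=-26.659
  mode - wants cross < 0 → take C=(0.4020,-4.2026) (cross=-26.659)
ex = (C−B)/|BC| = (0.3271,-0.9450); ey = (0.9450,0.3271)
P = B + -1.65·ex + 1.21·ey = (-0.3025,1.5324)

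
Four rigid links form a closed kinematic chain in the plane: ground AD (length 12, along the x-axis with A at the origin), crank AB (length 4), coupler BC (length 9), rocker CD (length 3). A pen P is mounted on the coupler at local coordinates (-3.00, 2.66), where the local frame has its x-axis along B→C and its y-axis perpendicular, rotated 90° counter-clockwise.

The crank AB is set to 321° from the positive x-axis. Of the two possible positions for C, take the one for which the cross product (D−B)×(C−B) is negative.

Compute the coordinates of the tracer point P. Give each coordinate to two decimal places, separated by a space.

0.26 0.30

A=(0,0), D=(12.00,0)
B = A + 4.00·(cos321°, sin321°) = (3.1086, -2.5173)
|BD| = 9.2409
circle(B,9.00) ∩ circle(D,3.00): a=8.5162, h=2.9111
  candidates: C₊=(10.5097,2.6036) cross=26.902; C₋=(12.0957,-2.9985) cross=-26.902
  mode - wants cross < 0 → take C=(12.0957,-2.9985) (cross=-26.902)
ex = (C−B)/|BC| = (0.9986,-0.0535); ey = (0.0535,0.9986)
P = B + -3.00·ex + 2.66·ey = (0.2551,0.2993)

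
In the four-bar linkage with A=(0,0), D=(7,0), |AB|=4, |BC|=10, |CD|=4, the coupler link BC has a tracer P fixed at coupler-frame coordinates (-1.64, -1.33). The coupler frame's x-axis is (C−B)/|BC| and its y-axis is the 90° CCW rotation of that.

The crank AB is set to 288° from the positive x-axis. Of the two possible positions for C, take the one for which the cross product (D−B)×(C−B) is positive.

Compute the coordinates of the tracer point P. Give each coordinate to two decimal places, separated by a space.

1.24 -5.92

A=(0,0), D=(7.00,0)
B = A + 4.00·(cos288°, sin288°) = (1.2361, -3.8042)
|BD| = 6.9062
circle(B,10.00) ∩ circle(D,4.00): a=9.5346, h=3.0152
  candidates: C₊=(7.5328,3.9644) cross=20.823; C₋=(10.8546,-1.0686) cross=-20.823
  mode + wants cross > 0 → take C=(7.5328,3.9644) (cross=20.823)
ex = (C−B)/|BC| = (0.6297,0.7769); ey = (-0.7769,0.6297)
P = B + -1.64·ex + -1.33·ey = (1.2366,-5.9157)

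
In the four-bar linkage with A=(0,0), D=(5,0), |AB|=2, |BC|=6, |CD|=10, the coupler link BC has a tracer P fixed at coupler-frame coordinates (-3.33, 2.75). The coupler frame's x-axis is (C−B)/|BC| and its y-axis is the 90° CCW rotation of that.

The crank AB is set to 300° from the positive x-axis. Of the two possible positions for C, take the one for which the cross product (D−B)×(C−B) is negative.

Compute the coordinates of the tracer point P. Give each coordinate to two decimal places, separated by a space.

A=(0,0), D=(5.00,0)
B = A + 2.00·(cos300°, sin300°) = (1.0000, -1.7321)
|BD| = 4.3589
circle(B,6.00) ∩ circle(D,10.00): a=-5.1619, h=3.0586
  candidates: C₊=(-4.9522,-0.9764) cross=13.332; C₋=(-2.5215,-6.5900) cross=-13.332
  mode - wants cross < 0 → take C=(-2.5215,-6.5900) (cross=-13.332)
ex = (C−B)/|BC| = (-0.5869,-0.8097); ey = (0.8097,-0.5869)
P = B + -3.33·ex + 2.75·ey = (5.1810,-0.6499)

5.18 -0.65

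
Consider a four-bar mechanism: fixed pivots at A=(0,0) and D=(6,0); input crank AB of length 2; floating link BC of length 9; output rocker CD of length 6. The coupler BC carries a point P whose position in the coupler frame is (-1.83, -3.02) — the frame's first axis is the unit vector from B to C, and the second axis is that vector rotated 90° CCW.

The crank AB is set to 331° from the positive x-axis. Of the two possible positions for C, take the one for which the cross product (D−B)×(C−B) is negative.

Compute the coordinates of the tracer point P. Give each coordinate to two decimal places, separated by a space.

A=(0,0), D=(6.00,0)
B = A + 2.00·(cos331°, sin331°) = (1.7492, -0.9696)
|BD| = 4.3599
circle(B,9.00) ∩ circle(D,6.00): a=7.3406, h=5.2073
  candidates: C₊=(7.7479,5.7397) cross=22.703; C₋=(10.0641,-4.4140) cross=-22.703
  mode - wants cross < 0 → take C=(10.0641,-4.4140) (cross=-22.703)
ex = (C−B)/|BC| = (0.9239,-0.3827); ey = (0.3827,0.9239)
P = B + -1.83·ex + -3.02·ey = (-1.0972,-3.0593)

-1.10 -3.06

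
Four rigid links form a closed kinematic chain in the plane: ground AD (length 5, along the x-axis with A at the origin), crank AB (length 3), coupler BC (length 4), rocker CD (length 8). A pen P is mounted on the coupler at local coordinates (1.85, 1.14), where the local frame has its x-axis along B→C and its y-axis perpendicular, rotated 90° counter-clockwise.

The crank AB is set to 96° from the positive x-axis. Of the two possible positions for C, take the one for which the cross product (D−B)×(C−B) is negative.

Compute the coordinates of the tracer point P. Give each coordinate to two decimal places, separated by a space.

A=(0,0), D=(5.00,0)
B = A + 3.00·(cos96°, sin96°) = (-0.3136, 2.9836)
|BD| = 6.0939
circle(B,4.00) ∩ circle(D,8.00): a=-0.8914, h=3.8994
  candidates: C₊=(0.8183,6.8201) cross=23.763; C₋=(-3.0000,0.0199) cross=-23.763
  mode - wants cross < 0 → take C=(-3.0000,0.0199) (cross=-23.763)
ex = (C−B)/|BC| = (-0.6716,-0.7409); ey = (0.7409,-0.6716)
P = B + 1.85·ex + 1.14·ey = (-0.7114,0.8472)

-0.71 0.85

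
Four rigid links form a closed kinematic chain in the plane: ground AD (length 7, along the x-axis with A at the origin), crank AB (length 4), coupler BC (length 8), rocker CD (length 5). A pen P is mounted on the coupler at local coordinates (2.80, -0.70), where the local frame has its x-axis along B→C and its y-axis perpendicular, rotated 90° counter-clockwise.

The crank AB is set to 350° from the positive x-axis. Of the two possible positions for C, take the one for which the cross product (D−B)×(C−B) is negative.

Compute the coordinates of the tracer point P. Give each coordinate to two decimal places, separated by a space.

A=(0,0), D=(7.00,0)
B = A + 4.00·(cos350°, sin350°) = (3.9392, -0.6946)
|BD| = 3.1386
circle(B,8.00) ∩ circle(D,5.00): a=7.7823, h=1.8537
  candidates: C₊=(11.1183,2.8354) cross=5.818; C₋=(11.9388,-0.7801) cross=-5.818
  mode - wants cross < 0 → take C=(11.9388,-0.7801) (cross=-5.818)
ex = (C−B)/|BC| = (0.9999,-0.0107); ey = (0.0107,0.9999)
P = B + 2.80·ex + -0.70·ey = (6.7316,-1.4245)

6.73 -1.42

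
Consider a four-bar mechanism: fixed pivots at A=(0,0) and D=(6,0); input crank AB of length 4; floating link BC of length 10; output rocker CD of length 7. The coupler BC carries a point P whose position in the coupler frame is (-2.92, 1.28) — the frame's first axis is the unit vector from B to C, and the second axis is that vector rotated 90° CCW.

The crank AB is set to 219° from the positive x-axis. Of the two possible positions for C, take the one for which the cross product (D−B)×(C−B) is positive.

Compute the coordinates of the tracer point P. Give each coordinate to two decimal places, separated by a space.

-5.76 -4.29

A=(0,0), D=(6.00,0)
B = A + 4.00·(cos219°, sin219°) = (-3.1086, -2.5173)
|BD| = 9.4500
circle(B,10.00) ∩ circle(D,7.00): a=7.4234, h=6.7002
  candidates: C₊=(2.2618,5.9183) cross=63.317; C₋=(5.8314,-6.9980) cross=-63.317
  mode + wants cross > 0 → take C=(2.2618,5.9183) (cross=63.317)
ex = (C−B)/|BC| = (0.5370,0.8436); ey = (-0.8436,0.5370)
P = B + -2.92·ex + 1.28·ey = (-5.7565,-4.2931)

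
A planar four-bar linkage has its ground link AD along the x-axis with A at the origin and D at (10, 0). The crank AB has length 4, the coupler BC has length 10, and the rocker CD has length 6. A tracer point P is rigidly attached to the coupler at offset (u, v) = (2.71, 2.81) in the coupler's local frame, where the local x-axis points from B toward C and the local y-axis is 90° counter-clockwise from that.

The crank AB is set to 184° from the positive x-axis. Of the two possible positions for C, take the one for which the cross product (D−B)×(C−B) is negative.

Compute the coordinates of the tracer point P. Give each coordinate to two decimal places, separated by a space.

-0.46 1.39

A=(0,0), D=(10.00,0)
B = A + 4.00·(cos184°, sin184°) = (-3.9903, -0.2790)
|BD| = 13.9930
circle(B,10.00) ∩ circle(D,6.00): a=9.2834, h=3.7174
  candidates: C₊=(5.2171,3.6227) cross=52.018; C₋=(5.3654,-3.8106) cross=-52.018
  mode - wants cross < 0 → take C=(5.3654,-3.8106) (cross=-52.018)
ex = (C−B)/|BC| = (0.9356,-0.3532); ey = (0.3532,0.9356)
P = B + 2.71·ex + 2.81·ey = (-0.4625,1.3929)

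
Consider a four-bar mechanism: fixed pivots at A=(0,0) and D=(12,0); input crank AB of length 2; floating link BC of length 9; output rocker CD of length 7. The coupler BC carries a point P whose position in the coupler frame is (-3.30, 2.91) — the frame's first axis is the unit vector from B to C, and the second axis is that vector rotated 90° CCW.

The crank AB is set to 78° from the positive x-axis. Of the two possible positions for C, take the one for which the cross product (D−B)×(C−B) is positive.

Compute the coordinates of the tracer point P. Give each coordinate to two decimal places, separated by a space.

-3.84 3.06

A=(0,0), D=(12.00,0)
B = A + 2.00·(cos78°, sin78°) = (0.4158, 1.9563)
|BD| = 11.7482
circle(B,9.00) ∩ circle(D,7.00): a=7.2360, h=5.3516
  candidates: C₊=(8.4420,6.0283) cross=62.872; C₋=(6.6597,-4.5256) cross=-62.872
  mode + wants cross > 0 → take C=(8.4420,6.0283) (cross=62.872)
ex = (C−B)/|BC| = (0.8918,0.4524); ey = (-0.4524,0.8918)
P = B + -3.30·ex + 2.91·ey = (-3.8437,3.0583)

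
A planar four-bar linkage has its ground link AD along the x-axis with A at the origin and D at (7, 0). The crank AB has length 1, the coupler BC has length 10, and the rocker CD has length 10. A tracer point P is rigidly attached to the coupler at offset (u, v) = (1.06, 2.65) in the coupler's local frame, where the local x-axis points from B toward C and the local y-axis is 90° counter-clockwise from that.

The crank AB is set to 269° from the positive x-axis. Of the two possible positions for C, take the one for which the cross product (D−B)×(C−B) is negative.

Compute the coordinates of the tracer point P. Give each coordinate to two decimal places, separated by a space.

2.82 -0.65

A=(0,0), D=(7.00,0)
B = A + 1.00·(cos269°, sin269°) = (-0.0175, -0.9998)
|BD| = 7.0883
circle(B,10.00) ∩ circle(D,10.00): a=3.5442, h=9.3509
  candidates: C₊=(2.1723,8.7575) cross=66.282; C₋=(4.8103,-9.7573) cross=-66.282
  mode - wants cross < 0 → take C=(4.8103,-9.7573) (cross=-66.282)
ex = (C−B)/|BC| = (0.4828,-0.8757); ey = (0.8757,0.4828)
P = B + 1.06·ex + 2.65·ey = (2.8150,-0.6488)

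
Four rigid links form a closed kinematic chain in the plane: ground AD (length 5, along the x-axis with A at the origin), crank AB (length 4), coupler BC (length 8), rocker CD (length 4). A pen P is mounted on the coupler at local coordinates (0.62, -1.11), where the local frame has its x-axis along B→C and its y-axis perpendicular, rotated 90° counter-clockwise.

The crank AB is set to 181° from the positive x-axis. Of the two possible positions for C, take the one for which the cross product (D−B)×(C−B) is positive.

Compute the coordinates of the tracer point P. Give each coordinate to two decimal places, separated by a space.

-2.95 -0.78

A=(0,0), D=(5.00,0)
B = A + 4.00·(cos181°, sin181°) = (-3.9994, -0.0698)
|BD| = 8.9997
circle(B,8.00) ∩ circle(D,4.00): a=7.1666, h=3.5553
  candidates: C₊=(3.1394,3.5409) cross=31.996; C₋=(3.1946,-3.5694) cross=-31.996
  mode + wants cross > 0 → take C=(3.1394,3.5409) (cross=31.996)
ex = (C−B)/|BC| = (0.8924,0.4513); ey = (-0.4513,0.8924)
P = B + 0.62·ex + -1.11·ey = (-2.9451,-0.7805)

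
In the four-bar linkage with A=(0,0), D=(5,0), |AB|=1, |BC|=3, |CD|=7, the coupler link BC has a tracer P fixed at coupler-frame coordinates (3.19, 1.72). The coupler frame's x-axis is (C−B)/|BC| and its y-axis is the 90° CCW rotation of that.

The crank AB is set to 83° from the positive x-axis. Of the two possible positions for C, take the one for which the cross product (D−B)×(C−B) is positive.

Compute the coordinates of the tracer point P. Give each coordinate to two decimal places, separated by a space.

-2.55 3.44

A=(0,0), D=(5.00,0)
B = A + 1.00·(cos83°, sin83°) = (0.1219, 0.9925)
|BD| = 4.9781
circle(B,3.00) ∩ circle(D,7.00): a=-1.5286, h=2.5814
  candidates: C₊=(-0.8613,3.8269) cross=12.850; C₋=(-1.8907,-1.2322) cross=-12.850
  mode + wants cross > 0 → take C=(-0.8613,3.8269) (cross=12.850)
ex = (C−B)/|BC| = (-0.3277,0.9448); ey = (-0.9448,-0.3277)
P = B + 3.19·ex + 1.72·ey = (-2.5486,3.4427)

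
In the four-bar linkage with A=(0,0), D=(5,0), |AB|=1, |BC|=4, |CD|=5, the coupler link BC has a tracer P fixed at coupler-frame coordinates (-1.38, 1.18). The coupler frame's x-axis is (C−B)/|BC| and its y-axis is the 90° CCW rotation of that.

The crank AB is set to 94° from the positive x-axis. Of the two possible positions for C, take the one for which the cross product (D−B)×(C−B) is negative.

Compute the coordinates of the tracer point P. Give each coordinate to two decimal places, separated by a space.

A=(0,0), D=(5.00,0)
B = A + 1.00·(cos94°, sin94°) = (-0.0698, 0.9976)
|BD| = 5.1670
circle(B,4.00) ∩ circle(D,5.00): a=1.7126, h=3.6148
  candidates: C₊=(2.3085,4.2138) cross=18.678; C₋=(0.9127,-2.8799) cross=-18.678
  mode - wants cross < 0 → take C=(0.9127,-2.8799) (cross=-18.678)
ex = (C−B)/|BC| = (0.2456,-0.9694); ey = (0.9694,0.2456)
P = B + -1.38·ex + 1.18·ey = (0.7352,2.6251)

0.74 2.63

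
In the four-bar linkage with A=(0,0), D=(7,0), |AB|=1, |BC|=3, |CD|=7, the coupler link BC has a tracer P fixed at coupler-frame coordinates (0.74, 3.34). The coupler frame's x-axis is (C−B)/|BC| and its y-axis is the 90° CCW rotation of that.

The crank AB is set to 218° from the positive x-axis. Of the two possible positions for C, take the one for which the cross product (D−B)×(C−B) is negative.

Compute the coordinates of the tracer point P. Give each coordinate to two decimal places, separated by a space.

2.45 0.48

A=(0,0), D=(7.00,0)
B = A + 1.00·(cos218°, sin218°) = (-0.7880, -0.6157)
|BD| = 7.8123
circle(B,3.00) ∩ circle(D,7.00): a=1.3461, h=2.6811
  candidates: C₊=(0.3426,2.1631) cross=20.945; C₋=(0.7652,-3.1823) cross=-20.945
  mode - wants cross < 0 → take C=(0.7652,-3.1823) (cross=-20.945)
ex = (C−B)/|BC| = (0.5177,-0.8555); ey = (0.8555,0.5177)
P = B + 0.74·ex + 3.34·ey = (2.4526,0.4805)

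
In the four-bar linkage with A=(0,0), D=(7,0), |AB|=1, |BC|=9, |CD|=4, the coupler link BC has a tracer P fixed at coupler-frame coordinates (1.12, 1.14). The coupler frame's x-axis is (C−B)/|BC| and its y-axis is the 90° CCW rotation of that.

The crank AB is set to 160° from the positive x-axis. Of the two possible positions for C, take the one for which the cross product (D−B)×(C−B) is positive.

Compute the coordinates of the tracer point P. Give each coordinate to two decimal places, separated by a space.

A=(0,0), D=(7.00,0)
B = A + 1.00·(cos160°, sin160°) = (-0.9397, 0.3420)
|BD| = 7.9471
circle(B,9.00) ∩ circle(D,4.00): a=8.0631, h=3.9983
  candidates: C₊=(7.2880,3.9896) cross=31.775; C₋=(6.9439,-3.9996) cross=-31.775
  mode + wants cross > 0 → take C=(7.2880,3.9896) (cross=31.775)
ex = (C−B)/|BC| = (0.9142,0.4053); ey = (-0.4053,0.9142)
P = B + 1.12·ex + 1.14·ey = (-0.3778,1.8381)

-0.38 1.84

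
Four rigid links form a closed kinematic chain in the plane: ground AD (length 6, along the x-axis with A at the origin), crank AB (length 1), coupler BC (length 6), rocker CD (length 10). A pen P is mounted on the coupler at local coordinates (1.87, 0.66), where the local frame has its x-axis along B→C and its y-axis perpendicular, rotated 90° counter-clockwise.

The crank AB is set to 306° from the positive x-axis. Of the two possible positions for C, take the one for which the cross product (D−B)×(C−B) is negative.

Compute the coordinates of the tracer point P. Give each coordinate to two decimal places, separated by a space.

A=(0,0), D=(6.00,0)
B = A + 1.00·(cos306°, sin306°) = (0.5878, -0.8090)
|BD| = 5.4723
circle(B,6.00) ∩ circle(D,10.00): a=-3.1114, h=5.1302
  candidates: C₊=(-3.2479,3.8048) cross=28.074; C₋=(-1.7310,-6.3428) cross=-28.074
  mode - wants cross < 0 → take C=(-1.7310,-6.3428) (cross=-28.074)
ex = (C−B)/|BC| = (-0.3865,-0.9223); ey = (0.9223,-0.3865)
P = B + 1.87·ex + 0.66·ey = (0.4738,-2.7888)

0.47 -2.79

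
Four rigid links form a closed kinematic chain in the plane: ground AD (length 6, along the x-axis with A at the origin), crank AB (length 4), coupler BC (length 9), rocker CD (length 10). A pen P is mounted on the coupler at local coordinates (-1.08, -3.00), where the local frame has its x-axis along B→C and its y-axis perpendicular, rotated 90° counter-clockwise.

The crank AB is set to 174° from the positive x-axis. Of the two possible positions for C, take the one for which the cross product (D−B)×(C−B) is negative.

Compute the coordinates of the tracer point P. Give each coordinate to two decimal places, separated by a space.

A=(0,0), D=(6.00,0)
B = A + 4.00·(cos174°, sin174°) = (-3.9781, 0.4181)
|BD| = 9.9868
circle(B,9.00) ∩ circle(D,10.00): a=4.0422, h=8.0412
  candidates: C₊=(0.3972,8.2830) cross=80.306; C₋=(-0.2761,-7.7853) cross=-80.306
  mode - wants cross < 0 → take C=(-0.2761,-7.7853) (cross=-80.306)
ex = (C−B)/|BC| = (0.4113,-0.9115); ey = (0.9115,0.4113)
P = B + -1.08·ex + -3.00·ey = (-7.1568,0.1685)

-7.16 0.17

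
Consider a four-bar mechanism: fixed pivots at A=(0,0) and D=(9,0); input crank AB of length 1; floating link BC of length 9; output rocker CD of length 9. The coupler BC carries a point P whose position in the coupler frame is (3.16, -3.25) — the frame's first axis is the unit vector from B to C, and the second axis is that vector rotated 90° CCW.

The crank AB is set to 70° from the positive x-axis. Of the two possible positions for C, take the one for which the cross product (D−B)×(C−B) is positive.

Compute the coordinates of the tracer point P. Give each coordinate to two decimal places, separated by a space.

4.82 1.65

A=(0,0), D=(9.00,0)
B = A + 1.00·(cos70°, sin70°) = (0.3420, 0.9397)
|BD| = 8.7088
circle(B,9.00) ∩ circle(D,9.00): a=4.3544, h=7.8765
  candidates: C₊=(5.5209,8.3004) cross=68.595; C₋=(3.8211,-7.3607) cross=-68.595
  mode + wants cross > 0 → take C=(5.5209,8.3004) (cross=68.595)
ex = (C−B)/|BC| = (0.5754,0.8179); ey = (-0.8179,0.5754)
P = B + 3.16·ex + -3.25·ey = (4.8184,1.6540)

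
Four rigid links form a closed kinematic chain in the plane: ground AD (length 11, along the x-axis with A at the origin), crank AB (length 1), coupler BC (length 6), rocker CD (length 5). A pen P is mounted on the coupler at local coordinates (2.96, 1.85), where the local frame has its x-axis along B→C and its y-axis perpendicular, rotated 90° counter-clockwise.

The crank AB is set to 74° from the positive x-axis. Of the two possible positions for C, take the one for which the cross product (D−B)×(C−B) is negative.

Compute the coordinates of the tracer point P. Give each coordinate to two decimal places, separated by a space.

A=(0,0), D=(11.00,0)
B = A + 1.00·(cos74°, sin74°) = (0.2756, 0.9613)
|BD| = 10.7674
circle(B,6.00) ∩ circle(D,5.00): a=5.8945, h=1.1203
  candidates: C₊=(6.2466,1.5509) cross=12.063; C₋=(6.0466,-0.6808) cross=-12.063
  mode - wants cross < 0 → take C=(6.0466,-0.6808) (cross=-12.063)
ex = (C−B)/|BC| = (0.9618,-0.2737); ey = (0.2737,0.9618)
P = B + 2.96·ex + 1.85·ey = (3.6289,1.9305)

3.63 1.93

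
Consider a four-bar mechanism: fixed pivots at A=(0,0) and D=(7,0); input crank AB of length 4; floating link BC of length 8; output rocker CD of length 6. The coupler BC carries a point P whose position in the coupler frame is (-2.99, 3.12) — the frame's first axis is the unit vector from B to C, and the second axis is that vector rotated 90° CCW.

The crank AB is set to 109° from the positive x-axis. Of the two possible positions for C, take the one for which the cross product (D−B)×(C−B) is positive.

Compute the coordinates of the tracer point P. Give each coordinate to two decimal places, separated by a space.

A=(0,0), D=(7.00,0)
B = A + 4.00·(cos109°, sin109°) = (-1.3023, 3.7821)
|BD| = 9.1231
circle(B,8.00) ∩ circle(D,6.00): a=6.0961, h=5.1805
  candidates: C₊=(6.3929,5.9692) cross=47.262; C₋=(2.0977,-3.4595) cross=-47.262
  mode + wants cross > 0 → take C=(6.3929,5.9692) (cross=47.262)
ex = (C−B)/|BC| = (0.9619,0.2734); ey = (-0.2734,0.9619)
P = B + -2.99·ex + 3.12·ey = (-5.0313,5.9658)

-5.03 5.97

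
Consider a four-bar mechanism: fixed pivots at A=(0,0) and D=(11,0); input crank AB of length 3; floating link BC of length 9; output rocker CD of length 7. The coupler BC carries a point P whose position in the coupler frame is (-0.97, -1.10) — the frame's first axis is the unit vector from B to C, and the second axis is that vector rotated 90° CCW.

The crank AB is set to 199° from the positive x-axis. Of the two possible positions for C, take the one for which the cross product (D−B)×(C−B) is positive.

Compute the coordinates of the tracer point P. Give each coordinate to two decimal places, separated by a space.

-3.13 -2.41

A=(0,0), D=(11.00,0)
B = A + 3.00·(cos199°, sin199°) = (-2.8366, -0.9767)
|BD| = 13.8710
circle(B,9.00) ∩ circle(D,7.00): a=8.0890, h=3.9457
  candidates: C₊=(4.9545,3.5288) cross=54.731; C₋=(5.5102,-4.3430) cross=-54.731
  mode + wants cross > 0 → take C=(4.9545,3.5288) (cross=54.731)
ex = (C−B)/|BC| = (0.8657,0.5006); ey = (-0.5006,0.8657)
P = B + -0.97·ex + -1.10·ey = (-3.1256,-2.4145)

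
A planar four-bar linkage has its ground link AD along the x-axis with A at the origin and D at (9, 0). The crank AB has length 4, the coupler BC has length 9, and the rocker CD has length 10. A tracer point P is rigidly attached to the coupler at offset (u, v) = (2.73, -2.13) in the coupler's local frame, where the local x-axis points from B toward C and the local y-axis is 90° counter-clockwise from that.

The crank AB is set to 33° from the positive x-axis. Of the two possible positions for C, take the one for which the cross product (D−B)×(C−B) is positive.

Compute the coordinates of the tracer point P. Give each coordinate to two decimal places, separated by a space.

6.57 3.45

A=(0,0), D=(9.00,0)
B = A + 4.00·(cos33°, sin33°) = (3.3547, 2.1786)
|BD| = 6.0511
circle(B,9.00) ∩ circle(D,10.00): a=1.4556, h=8.8815
  candidates: C₊=(7.9102,9.9404) cross=53.743; C₋=(1.5151,-6.6314) cross=-53.743
  mode + wants cross > 0 → take C=(7.9102,9.9404) (cross=53.743)
ex = (C−B)/|BC| = (0.5062,0.8624); ey = (-0.8624,0.5062)
P = B + 2.73·ex + -2.13·ey = (6.5735,3.4548)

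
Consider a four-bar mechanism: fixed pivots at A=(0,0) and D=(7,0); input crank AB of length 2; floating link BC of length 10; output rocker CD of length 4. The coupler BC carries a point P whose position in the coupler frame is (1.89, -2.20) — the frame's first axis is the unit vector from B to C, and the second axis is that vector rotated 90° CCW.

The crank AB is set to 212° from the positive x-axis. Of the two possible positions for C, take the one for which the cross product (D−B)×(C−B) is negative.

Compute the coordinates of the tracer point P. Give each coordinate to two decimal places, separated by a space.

-0.51 -3.71

A=(0,0), D=(7.00,0)
B = A + 2.00·(cos212°, sin212°) = (-1.6961, -1.0598)
|BD| = 8.7604
circle(B,10.00) ∩ circle(D,4.00): a=9.1745, h=3.9785
  candidates: C₊=(6.9297,3.9994) cross=34.854; C₋=(7.8923,-3.8992) cross=-34.854
  mode - wants cross < 0 → take C=(7.8923,-3.8992) (cross=-34.854)
ex = (C−B)/|BC| = (0.9588,-0.2839); ey = (0.2839,0.9588)
P = B + 1.89·ex + -2.20·ey = (-0.5085,-3.7059)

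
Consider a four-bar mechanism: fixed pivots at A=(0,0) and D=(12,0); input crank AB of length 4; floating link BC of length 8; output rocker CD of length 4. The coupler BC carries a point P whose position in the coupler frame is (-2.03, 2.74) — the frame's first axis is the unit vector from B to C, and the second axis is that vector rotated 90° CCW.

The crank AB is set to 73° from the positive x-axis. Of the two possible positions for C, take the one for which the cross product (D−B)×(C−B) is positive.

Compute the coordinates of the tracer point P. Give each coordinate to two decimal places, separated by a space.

-0.47 6.81

A=(0,0), D=(12.00,0)
B = A + 4.00·(cos73°, sin73°) = (1.1695, 3.8252)
|BD| = 11.4862
circle(B,8.00) ∩ circle(D,4.00): a=7.8326, h=1.6282
  candidates: C₊=(9.0972,2.7520) cross=18.702; C₋=(8.0127,-0.3185) cross=-18.702
  mode + wants cross > 0 → take C=(9.0972,2.7520) (cross=18.702)
ex = (C−B)/|BC| = (0.9910,-0.1342); ey = (0.1342,0.9910)
P = B + -2.03·ex + 2.74·ey = (-0.4746,6.8128)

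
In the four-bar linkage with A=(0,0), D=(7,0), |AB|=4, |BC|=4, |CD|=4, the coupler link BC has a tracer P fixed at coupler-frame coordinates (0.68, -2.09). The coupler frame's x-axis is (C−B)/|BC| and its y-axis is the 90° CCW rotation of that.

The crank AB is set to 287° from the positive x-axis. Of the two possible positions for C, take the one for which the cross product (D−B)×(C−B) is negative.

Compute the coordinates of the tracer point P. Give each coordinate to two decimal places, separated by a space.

A=(0,0), D=(7.00,0)
B = A + 4.00·(cos287°, sin287°) = (1.1695, -3.8252)
|BD| = 6.9733
circle(B,4.00) ∩ circle(D,4.00): a=3.4867, h=1.9604
  candidates: C₊=(3.0094,-0.2735) cross=13.671; C₋=(5.1601,-3.5517) cross=-13.671
  mode - wants cross < 0 → take C=(5.1601,-3.5517) (cross=-13.671)
ex = (C−B)/|BC| = (0.9977,0.0684); ey = (-0.0684,0.9977)
P = B + 0.68·ex + -2.09·ey = (1.9908,-5.8638)

1.99 -5.86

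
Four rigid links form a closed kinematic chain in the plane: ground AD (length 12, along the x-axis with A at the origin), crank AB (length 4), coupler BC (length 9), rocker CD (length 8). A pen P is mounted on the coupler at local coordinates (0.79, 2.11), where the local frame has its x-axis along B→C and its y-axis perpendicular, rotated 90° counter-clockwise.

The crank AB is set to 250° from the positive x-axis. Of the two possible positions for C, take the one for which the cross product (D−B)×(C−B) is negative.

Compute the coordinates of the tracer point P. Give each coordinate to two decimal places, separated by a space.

A=(0,0), D=(12.00,0)
B = A + 4.00·(cos250°, sin250°) = (-1.3681, -3.7588)
|BD| = 13.8865
circle(B,9.00) ∩ circle(D,8.00): a=7.5553, h=4.8905
  candidates: C₊=(4.5815,2.9942) cross=67.912; C₋=(7.2290,-6.4216) cross=-67.912
  mode - wants cross < 0 → take C=(7.2290,-6.4216) (cross=-67.912)
ex = (C−B)/|BC| = (0.9552,-0.2959); ey = (0.2959,0.9552)
P = B + 0.79·ex + 2.11·ey = (0.0108,-1.9770)

0.01 -1.98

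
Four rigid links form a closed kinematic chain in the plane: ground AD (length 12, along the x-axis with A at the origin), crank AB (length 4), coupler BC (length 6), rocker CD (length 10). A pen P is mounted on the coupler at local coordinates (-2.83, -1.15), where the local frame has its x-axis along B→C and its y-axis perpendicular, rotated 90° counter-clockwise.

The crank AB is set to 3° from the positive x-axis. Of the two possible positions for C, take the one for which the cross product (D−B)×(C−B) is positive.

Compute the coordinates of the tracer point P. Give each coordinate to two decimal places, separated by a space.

A=(0,0), D=(12.00,0)
B = A + 4.00·(cos3°, sin3°) = (3.9945, 0.2093)
|BD| = 8.0082
circle(B,6.00) ∩ circle(D,10.00): a=0.0082, h=6.0000
  candidates: C₊=(4.1596,6.2071) cross=48.049; C₋=(3.8459,-5.7888) cross=-48.049
  mode + wants cross > 0 → take C=(4.1596,6.2071) (cross=48.049)
ex = (C−B)/|BC| = (0.0275,0.9996); ey = (-0.9996,0.0275)
P = B + -2.83·ex + -1.15·ey = (5.0662,-2.6512)

5.07 -2.65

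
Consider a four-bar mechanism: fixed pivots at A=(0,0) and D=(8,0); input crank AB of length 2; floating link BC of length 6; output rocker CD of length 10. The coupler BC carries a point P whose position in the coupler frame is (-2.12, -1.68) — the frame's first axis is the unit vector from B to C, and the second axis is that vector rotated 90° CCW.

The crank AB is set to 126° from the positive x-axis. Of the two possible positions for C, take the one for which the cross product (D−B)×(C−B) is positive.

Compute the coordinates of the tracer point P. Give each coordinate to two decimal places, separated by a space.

-0.40 -0.97

A=(0,0), D=(8.00,0)
B = A + 2.00·(cos126°, sin126°) = (-1.1756, 1.6180)
|BD| = 9.3171
circle(B,6.00) ∩ circle(D,10.00): a=1.2240, h=5.8738
  candidates: C₊=(1.0499,7.1900) cross=54.727; C₋=(-0.9902,-4.3791) cross=-54.727
  mode + wants cross > 0 → take C=(1.0499,7.1900) (cross=54.727)
ex = (C−B)/|BC| = (0.3709,0.9287); ey = (-0.9287,0.3709)
P = B + -2.12·ex + -1.68·ey = (-0.4018,-0.9739)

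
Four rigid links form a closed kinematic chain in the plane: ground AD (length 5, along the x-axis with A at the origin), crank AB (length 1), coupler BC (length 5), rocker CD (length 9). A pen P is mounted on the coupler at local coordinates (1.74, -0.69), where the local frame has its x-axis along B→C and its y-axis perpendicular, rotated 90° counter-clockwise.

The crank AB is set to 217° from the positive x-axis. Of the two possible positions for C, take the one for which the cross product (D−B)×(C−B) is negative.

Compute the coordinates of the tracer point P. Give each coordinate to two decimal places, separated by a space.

-1.95 -2.08

A=(0,0), D=(5.00,0)
B = A + 1.00·(cos217°, sin217°) = (-0.7986, -0.6018)
|BD| = 5.8298
circle(B,5.00) ∩ circle(D,9.00): a=-1.8880, h=4.6298
  candidates: C₊=(-3.1545,3.8084) cross=26.991; C₋=(-2.1986,-5.4018) cross=-26.991
  mode - wants cross < 0 → take C=(-2.1986,-5.4018) (cross=-26.991)
ex = (C−B)/|BC| = (-0.2800,-0.9600); ey = (0.9600,-0.2800)
P = B + 1.74·ex + -0.69·ey = (-1.9482,-2.0790)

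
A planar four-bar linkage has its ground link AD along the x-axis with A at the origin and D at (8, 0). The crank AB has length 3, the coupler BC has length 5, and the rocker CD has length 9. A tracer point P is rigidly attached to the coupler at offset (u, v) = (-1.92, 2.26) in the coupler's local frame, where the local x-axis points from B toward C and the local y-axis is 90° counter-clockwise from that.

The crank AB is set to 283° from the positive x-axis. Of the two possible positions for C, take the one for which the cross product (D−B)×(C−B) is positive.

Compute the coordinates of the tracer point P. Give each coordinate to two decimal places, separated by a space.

A=(0,0), D=(8.00,0)
B = A + 3.00·(cos283°, sin283°) = (0.6749, -2.9231)
|BD| = 7.8868
circle(B,5.00) ∩ circle(D,9.00): a=0.3932, h=4.9845
  candidates: C₊=(-0.8074,1.8521) cross=39.312; C₋=(2.8875,-7.4069) cross=-39.312
  mode + wants cross > 0 → take C=(-0.8074,1.8521) (cross=39.312)
ex = (C−B)/|BC| = (-0.2964,0.9551); ey = (-0.9551,-0.2964)
P = B + -1.92·ex + 2.26·ey = (-0.9144,-5.4268)

-0.91 -5.43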